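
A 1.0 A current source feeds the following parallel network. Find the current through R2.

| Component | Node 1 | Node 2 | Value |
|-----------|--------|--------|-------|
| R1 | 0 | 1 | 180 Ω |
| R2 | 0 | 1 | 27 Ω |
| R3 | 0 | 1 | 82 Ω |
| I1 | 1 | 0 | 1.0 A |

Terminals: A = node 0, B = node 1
All resistors sit directly between nodes 0 and 1, so they are in parallel and share one voltage V; the full source current 1 A splits among them.
1/R_par = 1/180 + 1/27 + 1/82 = 0.05479 S  =>  R_par = 18.25 Ω
V = I × R_par = 1 × 18.25 = 18.25 V
I_R2 = V/R2 = 18.25/27 = 0.676 A

Final answer: 0.676 A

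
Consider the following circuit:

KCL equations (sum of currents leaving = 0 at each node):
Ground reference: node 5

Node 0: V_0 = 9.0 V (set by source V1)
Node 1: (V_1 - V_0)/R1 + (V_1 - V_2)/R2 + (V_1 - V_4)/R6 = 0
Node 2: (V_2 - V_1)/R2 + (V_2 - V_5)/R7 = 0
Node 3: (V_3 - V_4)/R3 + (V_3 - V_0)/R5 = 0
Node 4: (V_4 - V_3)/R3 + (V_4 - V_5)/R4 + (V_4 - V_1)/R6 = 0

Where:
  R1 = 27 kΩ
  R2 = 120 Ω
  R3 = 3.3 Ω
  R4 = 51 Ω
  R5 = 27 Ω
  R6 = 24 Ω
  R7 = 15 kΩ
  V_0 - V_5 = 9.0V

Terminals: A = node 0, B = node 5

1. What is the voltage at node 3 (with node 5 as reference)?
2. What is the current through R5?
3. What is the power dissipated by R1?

Nodal analysis, taking node 5 as the 0 V reference.
Source V1 fixes V_0 = 9 V.
KCL at each unknown node (sum of currents leaving = 0; resistances in Ω):
  Node 1: (V_1 - 9)/27000 + (V_1 - V_2)/120 + (V_1 - V_4)/24 = 0
  Node 2: (V_2 - V_1)/120 + (V_2 - 0)/15000 = 0
  Node 3: (V_3 - V_4)/3.3 + (V_3 - 9)/27 = 0
  Node 4: (V_4 - V_3)/3.3 + (V_4 - 0)/51 + (V_4 - V_1)/24 = 0
Collecting terms (coefficients in siemens):
  0.05004·V_1 - 0.008333·V_2 - 0.04167·V_4 = 0.0003333
  0.0084·V_2 - 0.008333·V_1 = 0
  0.3401·V_3 - 0.303·V_4 = 0.3333
  0.3643·V_4 - 0.04167·V_1 - 0.303·V_3 = 0
Solving these 4 simultaneous equations (Gaussian elimination) gives:
  V_1 = 5.635 V, V_2 = 5.59 V, V_3 = 6.007 V, V_4 = 5.641 V
Part 1:
  Read off the nodal solution: V_3 = 6.007 V
Part 2:
  I_R5 = (V_0 - V_3)/R5 = (9 - 6.007)/27 = 0.1109 A
  Magnitude: I_R5 = 0.1109 A
Part 3:
  I_R1 = (V_0 - V_1)/R1 = (9 - 5.635)/27000 = 0.0001246 A
  P_R1 = I_R1² × R1 = (0.0001246)² × 27000 = 0.0004194 W

Final answers:
1. V_3 = 6.007 V
2. I_R5 = 0.1109 A
3. P_R1 = 0.0004194 W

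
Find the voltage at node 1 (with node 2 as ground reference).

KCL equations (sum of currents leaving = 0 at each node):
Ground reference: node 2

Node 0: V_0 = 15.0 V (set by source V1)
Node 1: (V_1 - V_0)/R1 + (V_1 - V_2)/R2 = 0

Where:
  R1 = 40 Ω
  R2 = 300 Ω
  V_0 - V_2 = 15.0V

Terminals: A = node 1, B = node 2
Nodal analysis, taking node 2 as the 0 V reference.
Source V1 fixes V_0 = 15 V.
KCL at each unknown node (sum of currents leaving = 0; resistances in Ω):
  Node 1: (V_1 - 15)/40 + (V_1 - 0)/300 = 0
Collecting terms: 0.02833 × V_1 = 0.375  =>  V_1 = 13.24 V
The requested potential is V_1 = 13.24 V.

Final answer: V_1 = 13.24 V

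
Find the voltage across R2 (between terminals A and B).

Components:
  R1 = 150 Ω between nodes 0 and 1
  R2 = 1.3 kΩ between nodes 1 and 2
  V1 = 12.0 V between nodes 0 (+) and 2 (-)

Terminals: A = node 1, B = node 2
R1 and R2 are in series across V1 (node 0 → node 1 → node 2), and the output A–B is taken across R2, so this is a voltage divider.
Series current: I = V1/(R1 + R2) = 12/(150 + 1300) = 12/1450 = 0.008276 A
V_R2 = I × R2 = V1 × R2/(R1 + R2) = 12 × 1300/1450 = 10.76 V

Final answer: 10.76 V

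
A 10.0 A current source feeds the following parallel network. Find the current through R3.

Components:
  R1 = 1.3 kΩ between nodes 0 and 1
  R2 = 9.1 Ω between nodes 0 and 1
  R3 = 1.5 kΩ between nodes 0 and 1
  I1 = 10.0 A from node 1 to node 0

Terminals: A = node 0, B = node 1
All resistors sit directly between nodes 0 and 1, so they are in parallel and share one voltage V; the full source current 10 A splits among them.
1/R_par = 1/1300 + 1/9.1 + 1/1500 = 0.1113 S  =>  R_par = 8.983 Ω
V = I × R_par = 10 × 8.983 = 89.83 V
I_R3 = V/R3 = 89.83/1500 = 0.05988 A

Final answer: 0.05988 A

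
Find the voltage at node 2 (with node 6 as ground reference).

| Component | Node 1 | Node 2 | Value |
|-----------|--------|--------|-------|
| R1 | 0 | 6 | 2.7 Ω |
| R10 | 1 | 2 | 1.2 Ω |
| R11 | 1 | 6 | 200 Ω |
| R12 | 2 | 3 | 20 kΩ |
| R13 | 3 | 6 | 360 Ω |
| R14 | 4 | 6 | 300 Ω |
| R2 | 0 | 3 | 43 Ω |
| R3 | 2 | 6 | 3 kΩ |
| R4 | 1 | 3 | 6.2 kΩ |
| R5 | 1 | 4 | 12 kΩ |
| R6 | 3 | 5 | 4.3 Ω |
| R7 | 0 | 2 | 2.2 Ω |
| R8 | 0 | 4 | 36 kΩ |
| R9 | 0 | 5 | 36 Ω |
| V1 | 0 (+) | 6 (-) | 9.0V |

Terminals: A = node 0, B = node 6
Nodal analysis, taking node 6 as the 0 V reference.
Source V1 fixes V_0 = 9 V.
KCL at each unknown node (sum of currents leaving = 0; resistances in Ω):
  Node 1: (V_1 - V_3)/6200 + (V_1 - V_4)/12000 + (V_1 - V_2)/1.2 + (V_1 - 0)/200 = 0
  Node 2: (V_2 - 0)/3000 + (V_2 - 9)/2.2 + (V_2 - V_1)/1.2 + (V_2 - V_3)/20000 = 0
  Node 3: (V_3 - 9)/43 + (V_3 - V_1)/6200 + (V_3 - V_5)/4.3 + (V_3 - V_2)/20000 + (V_3 - 0)/360 = 0
  Node 4: (V_4 - V_1)/12000 + (V_4 - 9)/36000 + (V_4 - 0)/300 = 0
  Node 5: (V_5 - V_3)/4.3 + (V_5 - 9)/36 = 0
Collecting terms (coefficients in siemens):
  0.8386·V_1 - 0.8333·V_2 - 0.0001613·V_3 - 0.00008333·V_4 = 0
  1.288·V_2 - 0.8333·V_1 - 0.00005·V_3 = 4.091
  0.2588·V_3 - 0.0001613·V_1 - 0.00005·V_2 - 0.2326·V_5 = 0.2093
  0.003444·V_4 - 0.00008333·V_1 = 0.00025
  0.2603·V_5 - 0.2326·V_3 = 0.25
Solving these 5 simultaneous equations (Gaussian elimination) gives:
  V_1 = 8.841 V, V_2 = 8.895 V, V_3 = 8.51 V, V_4 = 0.2865 V
  V_5 = 8.562 V
The requested potential is V_2 = 8.895 V.

Final answer: V_2 = 8.895 V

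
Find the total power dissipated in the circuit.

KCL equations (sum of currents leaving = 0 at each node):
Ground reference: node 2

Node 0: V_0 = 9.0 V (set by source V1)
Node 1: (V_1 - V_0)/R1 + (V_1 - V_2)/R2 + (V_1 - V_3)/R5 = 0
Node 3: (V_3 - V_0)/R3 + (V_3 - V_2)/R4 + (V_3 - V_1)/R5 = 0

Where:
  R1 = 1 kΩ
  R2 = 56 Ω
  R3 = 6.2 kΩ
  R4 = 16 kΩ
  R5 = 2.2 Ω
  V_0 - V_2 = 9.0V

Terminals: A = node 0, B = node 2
Nodal analysis, taking node 2 as the 0 V reference.
Source V1 fixes V_0 = 9 V.
KCL at each unknown node (sum of currents leaving = 0; resistances in Ω):
  Node 1: (V_1 - 9)/1000 + (V_1 - 0)/56 + (V_1 - V_3)/2.2 = 0
  Node 3: (V_3 - 9)/6200 + (V_3 - 0)/16000 + (V_3 - V_1)/2.2 = 0
Collecting terms (coefficients in siemens):
  0.4734·V_1 - 0.4545·V_3 = 0.009
  0.4548·V_3 - 0.4545·V_1 = 0.001452
Determinant D = (0.4734)(0.4548) - (-0.4545)(-0.4545) = 0.008677
V_1 = [(0.009)(0.4548) - (-0.4545)(0.001452)]/D = 0.5477 V
V_3 = [(0.4734)(0.001452) - (0.009)(-0.4545)]/D = 0.5506 V
Power in each resistor, P = (ΔV)²/R:
  P_R1 = (9 - 0.5477)²/1000 = 0.07144 W
  P_R2 = (0.5477 - 0)²/56 = 0.005357 W
  P_R3 = (9 - 0.5506)²/6200 = 0.01151 W
  P_R4 = (0 - 0.5506)²/16000 = 0.00001895 W
  P_R5 = (0.5477 - 0.5506)²/2.2 = 0.000003882 W
P_total = P_R1 + P_R2 + P_R3 + P_R4 + P_R5 = 0.08834 W

Final answer: 0.08834 W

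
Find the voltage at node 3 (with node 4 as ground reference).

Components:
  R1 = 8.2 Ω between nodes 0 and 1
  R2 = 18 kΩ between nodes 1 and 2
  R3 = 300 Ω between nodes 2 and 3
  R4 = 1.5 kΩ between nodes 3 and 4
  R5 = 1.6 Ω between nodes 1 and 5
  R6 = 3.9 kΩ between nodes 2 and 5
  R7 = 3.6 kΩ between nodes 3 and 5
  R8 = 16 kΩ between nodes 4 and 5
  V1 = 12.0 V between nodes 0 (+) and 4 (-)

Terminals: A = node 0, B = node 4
Nodal analysis, taking node 4 as the 0 V reference.
Source V1 fixes V_0 = 12 V.
KCL at each unknown node (sum of currents leaving = 0; resistances in Ω):
  Node 1: (V_1 - 12)/8.2 + (V_1 - V_2)/18000 + (V_1 - V_5)/1.6 = 0
  Node 2: (V_2 - V_1)/18000 + (V_2 - V_3)/300 + (V_2 - V_5)/3900 = 0
  Node 3: (V_3 - V_2)/300 + (V_3 - 0)/1500 + (V_3 - V_5)/3600 = 0
  Node 5: (V_5 - V_1)/1.6 + (V_5 - V_2)/3900 + (V_5 - V_3)/3600 + (V_5 - 0)/16000 = 0
Collecting terms (coefficients in siemens):
  0.747·V_1 - 0.00005556·V_2 - 0.625·V_5 = 1.463
  0.003645·V_2 - 0.00005556·V_1 - 0.003333·V_3 - 0.0002564·V_5 = 0
  0.004278·V_3 - 0.003333·V_2 - 0.0002778·V_5 = 0
  0.6256·V_5 - 0.625·V_1 - 0.0002564·V_2 - 0.0002778·V_3 = 0
Solving these 4 simultaneous equations (Gaussian elimination) gives:
  V_1 = 11.96 V, V_2 = 6.03 V, V_3 = 5.475 V, V_5 = 11.96 V
The requested potential is V_3 = 5.475 V.

Final answer: V_3 = 5.475 V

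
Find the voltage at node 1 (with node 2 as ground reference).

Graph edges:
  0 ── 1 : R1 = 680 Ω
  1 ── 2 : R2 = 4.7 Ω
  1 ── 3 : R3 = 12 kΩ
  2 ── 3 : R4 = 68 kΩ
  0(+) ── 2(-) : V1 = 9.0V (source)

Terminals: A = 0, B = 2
Nodal analysis, taking node 2 as the 0 V reference.
Source V1 fixes V_0 = 9 V.
KCL at each unknown node (sum of currents leaving = 0; resistances in Ω):
  Node 1: (V_1 - 9)/680 + (V_1 - 0)/4.7 + (V_1 - V_3)/12000 = 0
  Node 3: (V_3 - V_1)/12000 + (V_3 - 0)/68000 = 0
Collecting terms (coefficients in siemens):
  0.2143·V_1 - 0.00008333·V_3 = 0.01324
  0.00009804·V_3 - 0.00008333·V_1 = 0
Determinant D = (0.2143)(0.00009804) - (-0.00008333)(-0.00008333) = 0.000021
V_1 = [(0.01324)(0.00009804) - (-0.00008333)(0)]/D = 0.06178 V
V_3 = [(0.2143)(0) - (0.01324)(-0.00008333)]/D = 0.05251 V
The requested potential is V_1 = 0.06178 V.

Final answer: V_1 = 0.06178 V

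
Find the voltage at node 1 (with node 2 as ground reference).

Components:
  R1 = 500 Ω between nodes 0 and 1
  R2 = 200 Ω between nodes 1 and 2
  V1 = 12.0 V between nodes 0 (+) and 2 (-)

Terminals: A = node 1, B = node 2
Nodal analysis, taking node 2 as the 0 V reference.
Source V1 fixes V_0 = 12 V.
KCL at each unknown node (sum of currents leaving = 0; resistances in Ω):
  Node 1: (V_1 - 12)/500 + (V_1 - 0)/200 = 0
Collecting terms: 0.007 × V_1 = 0.024  =>  V_1 = 3.429 V
The requested potential is V_1 = 3.429 V.

Final answer: V_1 = 3.429 V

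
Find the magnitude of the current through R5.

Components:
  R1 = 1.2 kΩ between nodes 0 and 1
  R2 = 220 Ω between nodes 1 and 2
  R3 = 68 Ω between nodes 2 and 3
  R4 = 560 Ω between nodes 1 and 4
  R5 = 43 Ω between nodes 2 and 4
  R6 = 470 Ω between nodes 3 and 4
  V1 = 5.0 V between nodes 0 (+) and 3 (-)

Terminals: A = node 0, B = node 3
Nodal analysis, taking node 3 as the 0 V reference.
Source V1 fixes V_0 = 5 V.
KCL at each unknown node (sum of currents leaving = 0; resistances in Ω):
  Node 1: (V_1 - 5)/1200 + (V_1 - V_2)/220 + (V_1 - V_4)/560 = 0
  Node 2: (V_2 - V_1)/220 + (V_2 - 0)/68 + (V_2 - V_4)/43 = 0
  Node 4: (V_4 - V_1)/560 + (V_4 - V_2)/43 + (V_4 - 0)/470 = 0
Collecting terms (coefficients in siemens):
  0.007165·V_1 - 0.004545·V_2 - 0.001786·V_4 = 0.004167
  0.04251·V_2 - 0.004545·V_1 - 0.02326·V_4 = 0
  0.02717·V_4 - 0.001786·V_1 - 0.02326·V_2 = 0
Solving these 3 simultaneous equations (Gaussian elimination) gives:
  V_1 = 0.7695 V, V_2 = 0.2068 V, V_4 = 0.2276 V
I_R5 = (V_2 - V_4)/R5 = (0.2068 - 0.2276)/43 = -0.0004835 A
|I_R5| = 0.0004835 A

Final answer: |I_R5| = 0.0004835 A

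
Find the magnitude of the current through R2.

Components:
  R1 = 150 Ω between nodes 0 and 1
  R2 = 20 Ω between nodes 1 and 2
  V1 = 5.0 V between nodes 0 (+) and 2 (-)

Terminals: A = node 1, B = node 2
Nodal analysis, taking node 2 as the 0 V reference.
Source V1 fixes V_0 = 5 V.
KCL at each unknown node (sum of currents leaving = 0; resistances in Ω):
  Node 1: (V_1 - 5)/150 + (V_1 - 0)/20 = 0
Collecting terms: 0.05667 × V_1 = 0.03333  =>  V_1 = 0.5882 V
I_R2 = (V_1 - V_2)/R2 = (0.5882 - 0)/20 = 0.02941 A
|I_R2| = 0.02941 A

Final answer: |I_R2| = 0.02941 A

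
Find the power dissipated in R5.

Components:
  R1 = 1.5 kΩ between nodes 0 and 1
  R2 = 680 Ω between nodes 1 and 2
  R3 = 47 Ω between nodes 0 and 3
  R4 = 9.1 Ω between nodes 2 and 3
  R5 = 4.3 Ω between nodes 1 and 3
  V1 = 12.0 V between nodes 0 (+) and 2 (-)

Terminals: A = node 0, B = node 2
Nodal analysis, taking node 2 as the 0 V reference.
Source V1 fixes V_0 = 12 V.
KCL at each unknown node (sum of currents leaving = 0; resistances in Ω):
  Node 1: (V_1 - 12)/1500 + (V_1 - 0)/680 + (V_1 - V_3)/4.3 = 0
  Node 3: (V_3 - 12)/47 + (V_3 - 0)/9.1 + (V_3 - V_1)/4.3 = 0
Collecting terms (coefficients in siemens):
  0.2347·V_1 - 0.2326·V_3 = 0.008
  0.3637·V_3 - 0.2326·V_1 = 0.2553
Determinant D = (0.2347)(0.3637) - (-0.2326)(-0.2326) = 0.03128
V_1 = [(0.008)(0.3637) - (-0.2326)(0.2553)]/D = 1.991 V
V_3 = [(0.2347)(0.2553) - (0.008)(-0.2326)]/D = 1.975 V
I_R5 = (V_1 - V_3)/R5 = (1.991 - 1.975)/4.3 = 0.003744 A
P_R5 = I_R5² × R5 = (0.003744)² × 4.3 = 0.00006029 W

Final answer: 6.029e-05 W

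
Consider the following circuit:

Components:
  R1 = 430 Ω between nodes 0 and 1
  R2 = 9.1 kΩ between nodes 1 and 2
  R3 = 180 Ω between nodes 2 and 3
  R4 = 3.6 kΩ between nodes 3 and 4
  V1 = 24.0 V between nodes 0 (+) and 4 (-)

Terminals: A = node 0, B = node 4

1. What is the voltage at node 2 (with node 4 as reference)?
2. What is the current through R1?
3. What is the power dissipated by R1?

Nodal analysis, taking node 4 as the 0 V reference.
Source V1 fixes V_0 = 24 V.
KCL at each unknown node (sum of currents leaving = 0; resistances in Ω):
  Node 1: (V_1 - 24)/430 + (V_1 - V_2)/9100 = 0
  Node 2: (V_2 - V_1)/9100 + (V_2 - V_3)/180 = 0
  Node 3: (V_3 - V_2)/180 + (V_3 - 0)/3600 = 0
Collecting terms (coefficients in siemens):
  0.002435·V_1 - 0.0001099·V_2 = 0.05581
  0.005665·V_2 - 0.0001099·V_1 - 0.005556·V_3 = 0
  0.005833·V_3 - 0.005556·V_2 = 0
Solving these 3 simultaneous equations (Gaussian elimination) gives:
  V_1 = 23.22 V, V_2 = 6.816 V, V_3 = 6.491 V
Part 1:
  Read off the nodal solution: V_2 = 6.816 V
Part 2:
  I_R1 = (V_0 - V_1)/R1 = (24 - 23.22)/430 = 0.001803 A
  Magnitude: I_R1 = 0.001803 A
Part 3:
  I_R1 = (V_0 - V_1)/R1 = (24 - 23.22)/430 = 0.001803 A
  P_R1 = I_R1² × R1 = (0.001803)² × 430 = 0.001398 W

Final answers:
1. V_2 = 6.816 V
2. I_R1 = 0.001803 A
3. P_R1 = 0.001398 W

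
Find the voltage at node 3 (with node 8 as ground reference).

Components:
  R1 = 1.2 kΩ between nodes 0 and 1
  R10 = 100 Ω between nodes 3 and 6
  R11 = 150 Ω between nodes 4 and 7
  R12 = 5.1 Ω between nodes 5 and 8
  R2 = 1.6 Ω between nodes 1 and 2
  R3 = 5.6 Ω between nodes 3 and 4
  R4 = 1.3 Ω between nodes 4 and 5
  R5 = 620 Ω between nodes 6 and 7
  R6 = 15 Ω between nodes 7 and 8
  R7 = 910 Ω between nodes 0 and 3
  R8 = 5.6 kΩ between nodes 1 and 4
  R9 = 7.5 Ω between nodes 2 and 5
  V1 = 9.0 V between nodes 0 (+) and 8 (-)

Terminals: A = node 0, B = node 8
Nodal analysis, taking node 8 as the 0 V reference.
Source V1 fixes V_0 = 9 V.
KCL at each unknown node (sum of currents leaving = 0; resistances in Ω):
  Node 1: (V_1 - 9)/1200 + (V_1 - V_2)/1.6 + (V_1 - V_4)/5600 = 0
  Node 2: (V_2 - V_1)/1.6 + (V_2 - V_5)/7.5 = 0
  Node 3: (V_3 - V_4)/5.6 + (V_3 - 9)/910 + (V_3 - V_6)/100 = 0
  Node 4: (V_4 - V_3)/5.6 + (V_4 - V_5)/1.3 + (V_4 - V_1)/5600 + (V_4 - V_7)/150 = 0
  Node 5: (V_5 - V_4)/1.3 + (V_5 - V_2)/7.5 + (V_5 - 0)/5.1 = 0
  Node 6: (V_6 - V_7)/620 + (V_6 - V_3)/100 = 0
  Node 7: (V_7 - V_6)/620 + (V_7 - 0)/15 + (V_7 - V_4)/150 = 0
Collecting terms (coefficients in siemens):
  0.626·V_1 - 0.625·V_2 - 0.0001786·V_4 = 0.0075
  0.7583·V_2 - 0.625·V_1 - 0.1333·V_5 = 0
  0.1897·V_3 - 0.1786·V_4 - 0.01·V_6 = 0.00989
  0.9546·V_4 - 0.0001786·V_1 - 0.1786·V_3 - 0.7692·V_5 - 0.006667·V_7 = 0
  1.099·V_5 - 0.1333·V_2 - 0.7692·V_4 = 0
  0.01161·V_6 - 0.01·V_3 - 0.001613·V_7 = 0
  0.07495·V_7 - 0.006667·V_4 - 0.001613·V_6 = 0
Solving these 7 simultaneous equations (Gaussian elimination) gives:
  V_1 = 0.1504 V, V_2 = 0.1386 V, V_3 = 0.1485 V, V_4 = 0.09508 V
  V_5 = 0.0834 V, V_6 = 0.1294 V, V_7 = 0.01124 V
The requested potential is V_3 = 0.1485 V.

Final answer: V_3 = 0.1485 V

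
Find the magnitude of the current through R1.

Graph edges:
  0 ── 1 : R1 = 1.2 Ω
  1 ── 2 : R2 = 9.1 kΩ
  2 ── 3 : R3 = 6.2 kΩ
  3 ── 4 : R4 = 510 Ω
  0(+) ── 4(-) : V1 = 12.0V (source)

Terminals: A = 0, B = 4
Nodal analysis, taking node 4 as the 0 V reference.
Source V1 fixes V_0 = 12 V.
KCL at each unknown node (sum of currents leaving = 0; resistances in Ω):
  Node 1: (V_1 - 12)/1.2 + (V_1 - V_2)/9100 = 0
  Node 2: (V_2 - V_1)/9100 + (V_2 - V_3)/6200 = 0
  Node 3: (V_3 - V_2)/6200 + (V_3 - 0)/510 = 0
Collecting terms (coefficients in siemens):
  0.8334·V_1 - 0.0001099·V_2 = 10
  0.0002712·V_2 - 0.0001099·V_1 - 0.0001613·V_3 = 0
  0.002122·V_3 - 0.0001613·V_2 = 0
Solving these 3 simultaneous equations (Gaussian elimination) gives:
  V_1 = 12 V, V_2 = 5.093 V, V_3 = 0.3871 V
I_R1 = (V_0 - V_1)/R1 = (12 - 12)/1.2 = 0.000759 A
|I_R1| = 0.000759 A

Final answer: |I_R1| = 0.000759 A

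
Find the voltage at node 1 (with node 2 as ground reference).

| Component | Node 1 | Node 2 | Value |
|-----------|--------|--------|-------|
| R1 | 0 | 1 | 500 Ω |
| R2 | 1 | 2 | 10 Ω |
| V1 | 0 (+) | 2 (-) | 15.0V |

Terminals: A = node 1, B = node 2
Nodal analysis, taking node 2 as the 0 V reference.
Source V1 fixes V_0 = 15 V.
KCL at each unknown node (sum of currents leaving = 0; resistances in Ω):
  Node 1: (V_1 - 15)/500 + (V_1 - 0)/10 = 0
Collecting terms: 0.102 × V_1 = 0.03  =>  V_1 = 0.2941 V
The requested potential is V_1 = 0.2941 V.

Final answer: V_1 = 0.2941 V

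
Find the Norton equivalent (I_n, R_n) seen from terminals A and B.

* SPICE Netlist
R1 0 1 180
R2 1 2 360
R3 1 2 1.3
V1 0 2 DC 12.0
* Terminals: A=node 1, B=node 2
Find the Thévenin equivalent first; then I_n = V_th/R_th and R_n = R_th.
Step 1 — V_th is the open-circuit voltage V_A - V_B (nothing connected across the terminals).
Nodal analysis, taking node 2 as the 0 V reference.
Source V1 fixes V_0 = 12 V.
KCL at each unknown node (sum of currents leaving = 0; resistances in Ω):
  Node 1: (V_1 - 12)/180 + (V_1 - 0)/360 + (V_1 - 0)/1.3 = 0
Collecting terms: 0.7776 × V_1 = 0.06667  =>  V_1 = 0.08574 V
V_th = V_1 - V_2 = 0.08574 - 0 = 0.08574 V
Step 2 — R_th: zero the source — replace V1 by a short circuit (node 2 merges into node 0) — and find the resistance seen between A (node 1) and B (node 0).
Reduce the network between node 1 (A) and node 0 (B) by series/parallel combination:
  Rp1 = R1 ‖ R2 ‖ R3 (parallel, all between nodes 0 and 1) = 1/(1/180 + 1/360 + 1/1.3) = 1.286 Ω
R_th = 1.286 Ω
I_n = V_th/R_th = 0.08574/1.286 = 0.06667 A, and R_n = R_th = 1.286 Ω

Final answer: I_n = 0.06667 A, R_n = 1.286 Ω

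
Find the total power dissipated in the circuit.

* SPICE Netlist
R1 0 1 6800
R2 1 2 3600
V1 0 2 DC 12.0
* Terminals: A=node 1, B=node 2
Nodal analysis, taking node 2 as the 0 V reference.
Source V1 fixes V_0 = 12 V.
KCL at each unknown node (sum of currents leaving = 0; resistances in Ω):
  Node 1: (V_1 - 12)/6800 + (V_1 - 0)/3600 = 0
Collecting terms: 0.0004248 × V_1 = 0.001765  =>  V_1 = 4.154 V
Power in each resistor, P = (ΔV)²/R:
  P_R1 = (12 - 4.154)²/6800 = 0.009053 W
  P_R2 = (4.154 - 0)²/3600 = 0.004793 W
P_total = P_R1 + P_R2 = 0.01385 W

Final answer: 0.01385 W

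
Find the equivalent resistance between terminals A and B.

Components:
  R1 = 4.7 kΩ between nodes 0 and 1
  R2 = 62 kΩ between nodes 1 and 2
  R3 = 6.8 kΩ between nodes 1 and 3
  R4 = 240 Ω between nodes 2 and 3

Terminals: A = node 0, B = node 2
Reduce the network between node 0 (A) and node 2 (B) by series/parallel combination:
  Rs1 = R3 + R4 (series, joined only at node 3) = 6800 + 240 = 7040 Ω
  Rp1 = R2 ‖ Rs1 (parallel, both between nodes 1 and 2) = 1/(1/62000 + 1/7040) = 6322 Ω
  Rs2 = R1 + Rp1 (series, joined only at node 1) = 4700 + 6322 = 11020 Ω
R_eq = 11.02 kΩ

Final answer: 11.02 kΩ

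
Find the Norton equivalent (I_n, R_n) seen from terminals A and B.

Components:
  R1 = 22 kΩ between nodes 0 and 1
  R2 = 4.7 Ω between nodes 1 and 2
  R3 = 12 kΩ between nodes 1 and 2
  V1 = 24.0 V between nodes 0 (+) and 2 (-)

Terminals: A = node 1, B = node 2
Find the Thévenin equivalent first; then I_n = V_th/R_th and R_n = R_th.
Step 1 — V_th is the open-circuit voltage V_A - V_B (nothing connected across the terminals).
Nodal analysis, taking node 2 as the 0 V reference.
Source V1 fixes V_0 = 24 V.
KCL at each unknown node (sum of currents leaving = 0; resistances in Ω):
  Node 1: (V_1 - 24)/22000 + (V_1 - 0)/4.7 + (V_1 - 0)/12000 = 0
Collecting terms: 0.2129 × V_1 = 0.001091  =>  V_1 = 0.005124 V
V_th = V_1 - V_2 = 0.005124 - 0 = 0.005124 V
Step 2 — R_th: zero the source — replace V1 by a short circuit (node 2 merges into node 0) — and find the resistance seen between A (node 1) and B (node 0).
Reduce the network between node 1 (A) and node 0 (B) by series/parallel combination:
  Rp1 = R1 ‖ R2 ‖ R3 (parallel, all between nodes 0 and 1) = 1/(1/22000 + 1/4.7 + 1/12000) = 4.697 Ω
R_th = 4.697 Ω
I_n = V_th/R_th = 0.005124/4.697 = 0.001091 A, and R_n = R_th = 4.697 Ω

Final answer: I_n = 0.001091 A, R_n = 4.697 Ω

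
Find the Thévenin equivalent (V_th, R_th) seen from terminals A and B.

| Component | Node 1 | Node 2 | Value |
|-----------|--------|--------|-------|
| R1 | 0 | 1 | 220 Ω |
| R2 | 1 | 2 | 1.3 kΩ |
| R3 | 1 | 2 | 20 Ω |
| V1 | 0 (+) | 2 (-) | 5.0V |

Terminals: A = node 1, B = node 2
Step 1 — V_th is the open-circuit voltage V_A - V_B (nothing connected across the terminals).
Nodal analysis, taking node 2 as the 0 V reference.
Source V1 fixes V_0 = 5 V.
KCL at each unknown node (sum of currents leaving = 0; resistances in Ω):
  Node 1: (V_1 - 5)/220 + (V_1 - 0)/1300 + (V_1 - 0)/20 = 0
Collecting terms: 0.05531 × V_1 = 0.02273  =>  V_1 = 0.4109 V
V_th = V_1 - V_2 = 0.4109 - 0 = 0.4109 V
Step 2 — R_th: zero the source — replace V1 by a short circuit (node 2 merges into node 0) — and find the resistance seen between A (node 1) and B (node 0).
Reduce the network between node 1 (A) and node 0 (B) by series/parallel combination:
  Rp1 = R1 ‖ R2 ‖ R3 (parallel, all between nodes 0 and 1) = 1/(1/220 + 1/1300 + 1/20) = 18.08 Ω
R_th = 18.08 Ω

Final answer: V_th = 0.4109 V, R_th = 18.08 Ω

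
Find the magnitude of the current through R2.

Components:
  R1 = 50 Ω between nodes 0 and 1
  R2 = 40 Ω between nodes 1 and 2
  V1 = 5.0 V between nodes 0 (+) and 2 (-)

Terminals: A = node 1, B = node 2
Nodal analysis, taking node 2 as the 0 V reference.
Source V1 fixes V_0 = 5 V.
KCL at each unknown node (sum of currents leaving = 0; resistances in Ω):
  Node 1: (V_1 - 5)/50 + (V_1 - 0)/40 = 0
Collecting terms: 0.045 × V_1 = 0.1  =>  V_1 = 2.222 V
I_R2 = (V_1 - V_2)/R2 = (2.222 - 0)/40 = 0.05556 A
|I_R2| = 0.05556 A

Final answer: |I_R2| = 0.05556 A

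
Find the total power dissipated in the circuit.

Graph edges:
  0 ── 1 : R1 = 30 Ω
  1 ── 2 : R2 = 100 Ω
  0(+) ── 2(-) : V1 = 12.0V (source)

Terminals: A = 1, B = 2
Nodal analysis, taking node 2 as the 0 V reference.
Source V1 fixes V_0 = 12 V.
KCL at each unknown node (sum of currents leaving = 0; resistances in Ω):
  Node 1: (V_1 - 12)/30 + (V_1 - 0)/100 = 0
Collecting terms: 0.04333 × V_1 = 0.4  =>  V_1 = 9.231 V
Power in each resistor, P = (ΔV)²/R:
  P_R1 = (12 - 9.231)²/30 = 0.2556 W
  P_R2 = (9.231 - 0)²/100 = 0.8521 W
P_total = P_R1 + P_R2 = 1.108 W

Final answer: 1.108 W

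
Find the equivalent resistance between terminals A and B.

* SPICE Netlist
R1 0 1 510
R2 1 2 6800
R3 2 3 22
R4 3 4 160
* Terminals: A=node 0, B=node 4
Reduce the network between node 0 (A) and node 4 (B) by series/parallel combination:
  Rs1 = R1 + R2 (series, joined only at node 1) = 510 + 6800 = 7310 Ω
  Rs2 = R3 + Rs1 (series, joined only at node 2) = 22 + 7310 = 7332 Ω
  Rs3 = R4 + Rs2 (series, joined only at node 3) = 160 + 7332 = 7492 Ω
R_eq = 7.492 kΩ

Final answer: 7.492 kΩ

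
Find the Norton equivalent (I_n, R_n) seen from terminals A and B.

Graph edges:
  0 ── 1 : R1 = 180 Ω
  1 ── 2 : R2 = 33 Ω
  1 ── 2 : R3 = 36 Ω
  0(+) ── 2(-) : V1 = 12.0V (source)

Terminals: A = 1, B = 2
Find the Thévenin equivalent first; then I_n = V_th/R_th and R_n = R_th.
Step 1 — V_th is the open-circuit voltage V_A - V_B (nothing connected across the terminals).
Nodal analysis, taking node 2 as the 0 V reference.
Source V1 fixes V_0 = 12 V.
KCL at each unknown node (sum of currents leaving = 0; resistances in Ω):
  Node 1: (V_1 - 12)/180 + (V_1 - 0)/33 + (V_1 - 0)/36 = 0
Collecting terms: 0.06364 × V_1 = 0.06667  =>  V_1 = 1.048 V
V_th = V_1 - V_2 = 1.048 - 0 = 1.048 V
Step 2 — R_th: zero the source — replace V1 by a short circuit (node 2 merges into node 0) — and find the resistance seen between A (node 1) and B (node 0).
Reduce the network between node 1 (A) and node 0 (B) by series/parallel combination:
  Rp1 = R1 ‖ R2 ‖ R3 (parallel, all between nodes 0 and 1) = 1/(1/180 + 1/33 + 1/36) = 15.71 Ω
R_th = 15.71 Ω
I_n = V_th/R_th = 1.048/15.71 = 0.06667 A, and R_n = R_th = 15.71 Ω

Final answer: I_n = 0.06667 A, R_n = 15.71 Ω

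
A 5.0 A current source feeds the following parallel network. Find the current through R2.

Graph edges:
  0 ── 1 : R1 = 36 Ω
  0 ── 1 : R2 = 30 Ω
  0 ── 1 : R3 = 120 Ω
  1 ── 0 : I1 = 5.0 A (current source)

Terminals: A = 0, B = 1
All resistors sit directly between nodes 0 and 1, so they are in parallel and share one voltage V; the full source current 5 A splits among them.
1/R_par = 1/36 + 1/30 + 1/120 = 0.06944 S  =>  R_par = 14.4 Ω
V = I × R_par = 5 × 14.4 = 72 V
I_R2 = V/R2 = 72/30 = 2.4 A

Final answer: 2.4 A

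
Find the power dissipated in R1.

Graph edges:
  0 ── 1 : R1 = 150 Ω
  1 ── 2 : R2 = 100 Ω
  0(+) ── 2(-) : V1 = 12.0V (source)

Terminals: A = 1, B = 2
Nodal analysis, taking node 2 as the 0 V reference.
Source V1 fixes V_0 = 12 V.
KCL at each unknown node (sum of currents leaving = 0; resistances in Ω):
  Node 1: (V_1 - 12)/150 + (V_1 - 0)/100 = 0
Collecting terms: 0.01667 × V_1 = 0.08  =>  V_1 = 4.8 V
I_R1 = (V_0 - V_1)/R1 = (12 - 4.8)/150 = 0.048 A
P_R1 = I_R1² × R1 = (0.048)² × 150 = 0.3456 W

Final answer: 0.3456 W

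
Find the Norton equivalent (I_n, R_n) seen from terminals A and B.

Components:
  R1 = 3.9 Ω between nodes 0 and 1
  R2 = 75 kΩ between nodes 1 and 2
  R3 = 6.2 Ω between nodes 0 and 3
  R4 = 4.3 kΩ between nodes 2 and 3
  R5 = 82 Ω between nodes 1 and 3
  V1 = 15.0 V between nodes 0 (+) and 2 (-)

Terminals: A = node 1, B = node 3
Find the Thévenin equivalent first; then I_n = V_th/R_th and R_n = R_th.
Step 1 — V_th is the open-circuit voltage V_A - V_B (nothing connected across the terminals).
Nodal analysis, taking node 2 as the 0 V reference.
Source V1 fixes V_0 = 15 V.
KCL at each unknown node (sum of currents leaving = 0; resistances in Ω):
  Node 1: (V_1 - 15)/3.9 + (V_1 - 0)/75000 + (V_1 - V_3)/82 = 0
  Node 3: (V_3 - 15)/6.2 + (V_3 - 0)/4300 + (V_3 - V_1)/82 = 0
Collecting terms (coefficients in siemens):
  0.2686·V_1 - 0.0122·V_3 = 3.846
  0.1737·V_3 - 0.0122·V_1 = 2.419
Determinant D = (0.2686)(0.1737) - (-0.0122)(-0.0122) = 0.04652
V_1 = [(3.846)(0.1737) - (-0.0122)(2.419)]/D = 15 V
V_3 = [(0.2686)(2.419) - (3.846)(-0.0122)]/D = 14.98 V
V_th = V_1 - V_3 = 15 - 14.98 = 0.01854 V
Step 2 — R_th: zero the source — replace V1 by a short circuit (node 2 merges into node 0) — and find the resistance seen between A (node 1) and B (node 3).
Reduce the network between node 1 (A) and node 3 (B) by series/parallel combination:
  Rp1 = R1 ‖ R2 (parallel, both between nodes 0 and 1) = 1/(1/3.9 + 1/75000) = 3.9 Ω
  Rp2 = R3 ‖ R4 (parallel, both between nodes 0 and 3) = 1/(1/6.2 + 1/4300) = 6.191 Ω
  Rs1 = Rp1 + Rp2 (series, joined only at node 0) = 3.9 + 6.191 = 10.09 Ω
  Rp3 = R5 ‖ Rs1 (parallel, both between nodes 1 and 3) = 1/(1/82 + 1/10.09) = 8.985 Ω
R_th = 8.985 Ω
I_n = V_th/R_th = 0.01854/8.985 = 0.002063 A, and R_n = R_th = 8.985 Ω

Final answer: I_n = 0.002063 A, R_n = 8.985 Ω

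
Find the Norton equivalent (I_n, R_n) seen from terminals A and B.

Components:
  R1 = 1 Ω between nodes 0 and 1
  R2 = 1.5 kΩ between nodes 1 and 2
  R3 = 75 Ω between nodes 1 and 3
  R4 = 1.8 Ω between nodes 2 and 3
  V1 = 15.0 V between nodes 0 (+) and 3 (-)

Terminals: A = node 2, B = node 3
Find the Thévenin equivalent first; then I_n = V_th/R_th and R_n = R_th.
Step 1 — V_th is the open-circuit voltage V_A - V_B (nothing connected across the terminals).
Nodal analysis, taking node 3 as the 0 V reference.
Source V1 fixes V_0 = 15 V.
KCL at each unknown node (sum of currents leaving = 0; resistances in Ω):
  Node 1: (V_1 - 15)/1 + (V_1 - V_2)/1500 + (V_1 - 0)/75 = 0
  Node 2: (V_2 - V_1)/1500 + (V_2 - 0)/1.8 = 0
Collecting terms (coefficients in siemens):
  1.014·V_1 - 0.0006667·V_2 = 15
  0.5562·V_2 - 0.0006667·V_1 = 0
Determinant D = (1.014)(0.5562) - (-0.0006667)(-0.0006667) = 0.564
V_1 = [(15)(0.5562) - (-0.0006667)(0)]/D = 14.79 V
V_2 = [(1.014)(0) - (15)(-0.0006667)]/D = 0.01773 V
V_th = V_2 - V_3 = 0.01773 - 0 = 0.01773 V
Step 2 — R_th: zero the source — replace V1 by a short circuit (node 3 merges into node 0) — and find the resistance seen between A (node 2) and B (node 0).
Reduce the network between node 2 (A) and node 0 (B) by series/parallel combination:
  Rp1 = R1 ‖ R3 (parallel, both between nodes 0 and 1) = 1/(1/1 + 1/75) = 0.9868 Ω
  Rs1 = R2 + Rp1 (series, joined only at node 1) = 1500 + 0.9868 = 1501 Ω
  Rp2 = R4 ‖ Rs1 (parallel, both between nodes 0 and 2) = 1/(1/1.8 + 1/1501) = 1.798 Ω
R_th = 1.798 Ω
I_n = V_th/R_th = 0.01773/1.798 = 0.009862 A, and R_n = R_th = 1.798 Ω

Final answer: I_n = 0.009862 A, R_n = 1.798 Ω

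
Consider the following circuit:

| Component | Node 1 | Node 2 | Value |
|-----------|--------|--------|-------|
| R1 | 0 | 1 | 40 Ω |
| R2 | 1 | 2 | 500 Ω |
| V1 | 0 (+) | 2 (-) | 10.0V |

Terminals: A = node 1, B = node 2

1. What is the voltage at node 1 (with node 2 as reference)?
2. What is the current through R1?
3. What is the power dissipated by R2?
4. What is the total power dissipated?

Nodal analysis, taking node 2 as the 0 V reference.
Source V1 fixes V_0 = 10 V.
KCL at each unknown node (sum of currents leaving = 0; resistances in Ω):
  Node 1: (V_1 - 10)/40 + (V_1 - 0)/500 = 0
Collecting terms: 0.027 × V_1 = 0.25  =>  V_1 = 9.259 V
Part 1:
  Read off the nodal solution: V_1 = 9.259 V
Part 2:
  I_R1 = (V_0 - V_1)/R1 = (10 - 9.259)/40 = 0.01852 A
  Magnitude: I_R1 = 0.01852 A
Part 3:
  I_R2 = (V_1 - V_2)/R2 = (9.259 - 0)/500 = 0.01852 A
  P_R2 = I_R2² × R2 = (0.01852)² × 500 = 0.1715 W
Part 4:
  Power in each resistor, P = (ΔV)²/R:
    P_R1 = (10 - 9.259)²/40 = 0.01372 W
    P_R2 = (9.259 - 0)²/500 = 0.1715 W
  P_total = P_R1 + P_R2 = 0.1852 W

Final answers:
1. V_1 = 9.259 V
2. I_R1 = 0.01852 A
3. P_R2 = 0.1715 W
4. P_total = 0.1852 W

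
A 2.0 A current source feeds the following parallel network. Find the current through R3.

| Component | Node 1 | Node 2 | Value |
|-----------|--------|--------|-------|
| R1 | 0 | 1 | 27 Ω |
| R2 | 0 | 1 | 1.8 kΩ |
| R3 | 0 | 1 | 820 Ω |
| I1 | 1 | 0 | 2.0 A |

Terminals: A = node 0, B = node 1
All resistors sit directly between nodes 0 and 1, so they are in parallel and share one voltage V; the full source current 2 A splits among them.
1/R_par = 1/27 + 1/1800 + 1/820 = 0.03881 S  =>  R_par = 25.77 Ω
V = I × R_par = 2 × 25.77 = 51.53 V
I_R3 = V/R3 = 51.53/820 = 0.06284 A

Final answer: 0.06284 A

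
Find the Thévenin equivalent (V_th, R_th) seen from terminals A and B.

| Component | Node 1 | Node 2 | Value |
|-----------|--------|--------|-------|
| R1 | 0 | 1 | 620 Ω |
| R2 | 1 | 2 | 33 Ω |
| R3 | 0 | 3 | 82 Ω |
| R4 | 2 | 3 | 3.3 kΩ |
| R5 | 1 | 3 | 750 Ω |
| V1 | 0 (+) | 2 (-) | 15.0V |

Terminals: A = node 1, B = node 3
Step 1 — V_th is the open-circuit voltage V_A - V_B (nothing connected across the terminals).
Nodal analysis, taking node 2 as the 0 V reference.
Source V1 fixes V_0 = 15 V.
KCL at each unknown node (sum of currents leaving = 0; resistances in Ω):
  Node 1: (V_1 - 15)/620 + (V_1 - 0)/33 + (V_1 - V_3)/750 = 0
  Node 3: (V_3 - 15)/82 + (V_3 - 0)/3300 + (V_3 - V_1)/750 = 0
Collecting terms (coefficients in siemens):
  0.03325·V_1 - 0.001333·V_3 = 0.02419
  0.01383·V_3 - 0.001333·V_1 = 0.1829
Determinant D = (0.03325)(0.01383) - (-0.001333)(-0.001333) = 0.0004581
V_1 = [(0.02419)(0.01383) - (-0.001333)(0.1829)]/D = 1.263 V
V_3 = [(0.03325)(0.1829) - (0.02419)(-0.001333)]/D = 13.35 V
V_th = V_1 - V_3 = 1.263 - 13.35 = -12.08 V
Step 2 — R_th: zero the source — replace V1 by a short circuit (node 2 merges into node 0) — and find the resistance seen between A (node 1) and B (node 3).
Reduce the network between node 1 (A) and node 3 (B) by series/parallel combination:
  Rp1 = R1 ‖ R2 (parallel, both between nodes 0 and 1) = 1/(1/620 + 1/33) = 31.33 Ω
  Rp2 = R3 ‖ R4 (parallel, both between nodes 0 and 3) = 1/(1/82 + 1/3300) = 80.01 Ω
  Rs1 = Rp1 + Rp2 (series, joined only at node 0) = 31.33 + 80.01 = 111.3 Ω
  Rp3 = R5 ‖ Rs1 (parallel, both between nodes 1 and 3) = 1/(1/750 + 1/111.3) = 96.95 Ω
R_th = 96.95 Ω

Final answer: V_th = -12.08 V, R_th = 96.95 Ω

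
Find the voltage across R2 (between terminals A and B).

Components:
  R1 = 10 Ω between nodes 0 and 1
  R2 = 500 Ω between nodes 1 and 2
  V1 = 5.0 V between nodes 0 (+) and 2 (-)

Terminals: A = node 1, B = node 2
R1 and R2 are in series across V1 (node 0 → node 1 → node 2), and the output A–B is taken across R2, so this is a voltage divider.
Series current: I = V1/(R1 + R2) = 5/(10 + 500) = 5/510 = 0.009804 A
V_R2 = I × R2 = V1 × R2/(R1 + R2) = 5 × 500/510 = 4.902 V

Final answer: 4.902 V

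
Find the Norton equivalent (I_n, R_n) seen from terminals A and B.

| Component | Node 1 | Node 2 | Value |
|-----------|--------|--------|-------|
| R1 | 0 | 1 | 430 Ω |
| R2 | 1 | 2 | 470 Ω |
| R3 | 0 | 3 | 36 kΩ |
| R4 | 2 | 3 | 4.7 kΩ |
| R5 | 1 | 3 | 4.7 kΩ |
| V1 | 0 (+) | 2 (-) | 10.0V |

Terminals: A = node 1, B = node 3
Find the Thévenin equivalent first; then I_n = V_th/R_th and R_n = R_th.
Step 1 — V_th is the open-circuit voltage V_A - V_B (nothing connected across the terminals).
Nodal analysis, taking node 2 as the 0 V reference.
Source V1 fixes V_0 = 10 V.
KCL at each unknown node (sum of currents leaving = 0; resistances in Ω):
  Node 1: (V_1 - 10)/430 + (V_1 - 0)/470 + (V_1 - V_3)/4700 = 0
  Node 3: (V_3 - 10)/36000 + (V_3 - 0)/4700 + (V_3 - V_1)/4700 = 0
Collecting terms (coefficients in siemens):
  0.004666·V_1 - 0.0002128·V_3 = 0.02326
  0.0004533·V_3 - 0.0002128·V_1 = 0.0002778
Determinant D = (0.004666)(0.0004533) - (-0.0002128)(-0.0002128) = 0.00000207
V_1 = [(0.02326)(0.0004533) - (-0.0002128)(0.0002778)]/D = 5.122 V
V_3 = [(0.004666)(0.0002778) - (0.02326)(-0.0002128)]/D = 3.017 V
V_th = V_1 - V_3 = 5.122 - 3.017 = 2.105 V
Step 2 — R_th: zero the source — replace V1 by a short circuit (node 2 merges into node 0) — and find the resistance seen between A (node 1) and B (node 3).
Reduce the network between node 1 (A) and node 3 (B) by series/parallel combination:
  Rp1 = R1 ‖ R2 (parallel, both between nodes 0 and 1) = 1/(1/430 + 1/470) = 224.6 Ω
  Rp2 = R3 ‖ R4 (parallel, both between nodes 0 and 3) = 1/(1/36000 + 1/4700) = 4157 Ω
  Rs1 = Rp1 + Rp2 (series, joined only at node 0) = 224.6 + 4157 = 4382 Ω
  Rp3 = R5 ‖ Rs1 (parallel, both between nodes 1 and 3) = 1/(1/4700 + 1/4382) = 2268 Ω
R_th = 2.268 kΩ
I_n = V_th/R_th = 2.105/2268 = 0.0009283 A, and R_n = R_th = 2.268 kΩ

Final answer: I_n = 0.0009283 A, R_n = 2.268 kΩ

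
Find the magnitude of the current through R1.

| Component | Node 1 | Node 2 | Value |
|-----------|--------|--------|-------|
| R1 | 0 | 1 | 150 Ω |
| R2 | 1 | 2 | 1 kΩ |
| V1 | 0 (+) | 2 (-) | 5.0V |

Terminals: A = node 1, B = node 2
Nodal analysis, taking node 2 as the 0 V reference.
Source V1 fixes V_0 = 5 V.
KCL at each unknown node (sum of currents leaving = 0; resistances in Ω):
  Node 1: (V_1 - 5)/150 + (V_1 - 0)/1000 = 0
Collecting terms: 0.007667 × V_1 = 0.03333  =>  V_1 = 4.348 V
I_R1 = (V_0 - V_1)/R1 = (5 - 4.348)/150 = 0.004348 A
|I_R1| = 0.004348 A

Final answer: |I_R1| = 0.004348 A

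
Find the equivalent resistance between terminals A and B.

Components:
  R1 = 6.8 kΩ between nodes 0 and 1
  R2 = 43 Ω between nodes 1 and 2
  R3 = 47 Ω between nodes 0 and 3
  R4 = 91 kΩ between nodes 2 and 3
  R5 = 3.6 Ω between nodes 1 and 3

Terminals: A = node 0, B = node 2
The network is not a plain series/parallel combination. Inject a 1 A test current into terminal A (node 0) and return it from terminal B (node 2); then R_eq = V_A / (1 A).
Nodal analysis, taking node 2 as the 0 V reference.
Current source I_test pushes 1 A into node 0 and draws it out of node 2.
KCL at each unknown node (sum of currents leaving = 0; resistances in Ω):
  Node 0: (V_0 - V_1)/6800 + (V_0 - V_3)/47 - 1 = 0
  Node 1: (V_1 - V_0)/6800 + (V_1 - 0)/43 + (V_1 - V_3)/3.6 = 0
  Node 3: (V_3 - V_0)/47 + (V_3 - V_1)/3.6 + (V_3 - 0)/91000 = 0
Collecting terms (coefficients in siemens):
  0.02142·V_0 - 0.0001471·V_1 - 0.02128·V_3 = 1
  0.3012·V_1 - 0.0001471·V_0 - 0.2778·V_3 = 0
  0.2991·V_3 - 0.02128·V_0 - 0.2778·V_1 = 0
Solving these 3 simultaneous equations (Gaussian elimination) gives:
  V_0 = 93.2 V, V_1 = 42.98 V, V_3 = 46.55 V
R_eq = V_0 / 1 A = 93.2 Ω

Final answer: 93.2 Ω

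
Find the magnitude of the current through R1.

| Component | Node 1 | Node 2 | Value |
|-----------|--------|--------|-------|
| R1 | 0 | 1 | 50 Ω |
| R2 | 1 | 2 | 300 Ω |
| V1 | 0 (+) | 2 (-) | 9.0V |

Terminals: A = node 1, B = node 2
Nodal analysis, taking node 2 as the 0 V reference.
Source V1 fixes V_0 = 9 V.
KCL at each unknown node (sum of currents leaving = 0; resistances in Ω):
  Node 1: (V_1 - 9)/50 + (V_1 - 0)/300 = 0
Collecting terms: 0.02333 × V_1 = 0.18  =>  V_1 = 7.714 V
I_R1 = (V_0 - V_1)/R1 = (9 - 7.714)/50 = 0.02571 A
|I_R1| = 0.02571 A

Final answer: |I_R1| = 0.02571 A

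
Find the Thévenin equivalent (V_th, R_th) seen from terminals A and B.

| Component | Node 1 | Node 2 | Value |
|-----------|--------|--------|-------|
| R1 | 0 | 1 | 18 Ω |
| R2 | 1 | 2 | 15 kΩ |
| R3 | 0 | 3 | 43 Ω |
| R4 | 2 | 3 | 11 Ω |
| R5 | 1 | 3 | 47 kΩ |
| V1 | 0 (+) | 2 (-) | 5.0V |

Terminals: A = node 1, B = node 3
Step 1 — V_th is the open-circuit voltage V_A - V_B (nothing connected across the terminals).
Nodal analysis, taking node 2 as the 0 V reference.
Source V1 fixes V_0 = 5 V.
KCL at each unknown node (sum of currents leaving = 0; resistances in Ω):
  Node 1: (V_1 - 5)/18 + (V_1 - 0)/15000 + (V_1 - V_3)/47000 = 0
  Node 3: (V_3 - 5)/43 + (V_3 - 0)/11 + (V_3 - V_1)/47000 = 0
Collecting terms (coefficients in siemens):
  0.05564·V_1 - 0.00002128·V_3 = 0.2778
  0.1142·V_3 - 0.00002128·V_1 = 0.1163
Determinant D = (0.05564)(0.1142) - (-0.00002128)(-0.00002128) = 0.006354
V_1 = [(0.2778)(0.1142) - (-0.00002128)(0.1163)]/D = 4.992 V
V_3 = [(0.05564)(0.1163) - (0.2778)(-0.00002128)]/D = 1.019 V
V_th = V_1 - V_3 = 4.992 - 1.019 = 3.973 V
Step 2 — R_th: zero the source — replace V1 by a short circuit (node 2 merges into node 0) — and find the resistance seen between A (node 1) and B (node 3).
Reduce the network between node 1 (A) and node 3 (B) by series/parallel combination:
  Rp1 = R1 ‖ R2 (parallel, both between nodes 0 and 1) = 1/(1/18 + 1/15000) = 17.98 Ω
  Rp2 = R3 ‖ R4 (parallel, both between nodes 0 and 3) = 1/(1/43 + 1/11) = 8.759 Ω
  Rs1 = Rp1 + Rp2 (series, joined only at node 0) = 17.98 + 8.759 = 26.74 Ω
  Rp3 = R5 ‖ Rs1 (parallel, both between nodes 1 and 3) = 1/(1/47000 + 1/26.74) = 26.72 Ω
R_th = 26.72 Ω

Final answer: V_th = 3.973 V, R_th = 26.72 Ω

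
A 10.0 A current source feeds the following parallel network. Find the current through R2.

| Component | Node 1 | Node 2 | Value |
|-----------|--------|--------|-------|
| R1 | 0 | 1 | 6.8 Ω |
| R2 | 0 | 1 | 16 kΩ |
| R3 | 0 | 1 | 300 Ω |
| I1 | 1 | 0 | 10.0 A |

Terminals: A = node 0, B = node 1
All resistors sit directly between nodes 0 and 1, so they are in parallel and share one voltage V; the full source current 10 A splits among them.
1/R_par = 1/6.8 + 1/16000 + 1/300 = 0.1505 S  =>  R_par = 6.647 Ω
V = I × R_par = 10 × 6.647 = 66.47 V
I_R2 = V/R2 = 66.47/16000 = 0.004154 A

Final answer: 0.004154 A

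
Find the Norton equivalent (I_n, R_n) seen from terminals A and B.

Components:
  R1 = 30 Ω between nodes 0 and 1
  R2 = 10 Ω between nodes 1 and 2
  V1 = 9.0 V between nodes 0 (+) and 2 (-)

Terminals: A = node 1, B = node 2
Find the Thévenin equivalent first; then I_n = V_th/R_th and R_n = R_th.
Step 1 — V_th is the open-circuit voltage V_A - V_B (nothing connected across the terminals).
Nodal analysis, taking node 2 as the 0 V reference.
Source V1 fixes V_0 = 9 V.
KCL at each unknown node (sum of currents leaving = 0; resistances in Ω):
  Node 1: (V_1 - 9)/30 + (V_1 - 0)/10 = 0
Collecting terms: 0.1333 × V_1 = 0.3  =>  V_1 = 2.25 V
V_th = V_1 - V_2 = 2.25 - 0 = 2.25 V
Step 2 — R_th: zero the source — replace V1 by a short circuit (node 2 merges into node 0) — and find the resistance seen between A (node 1) and B (node 0).
Reduce the network between node 1 (A) and node 0 (B) by series/parallel combination:
  Rp1 = R1 ‖ R2 (parallel, both between nodes 0 and 1) = 1/(1/30 + 1/10) = 7.5 Ω
R_th = 7.5 Ω
I_n = V_th/R_th = 2.25/7.5 = 0.3 A, and R_n = R_th = 7.5 Ω

Final answer: I_n = 0.3 A, R_n = 7.5 Ω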